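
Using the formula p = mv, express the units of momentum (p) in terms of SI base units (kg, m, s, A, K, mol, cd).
Units of each symbol in p = mv:
  m (mass): kg
  v (velocity): m/s

Multiplying the contributions: [kg] · [m/s]
Adding exponents of each base unit: kg: 1, m: 1, s: -1
SI base units of momentum: kg·m/s

Answer: kg·m/s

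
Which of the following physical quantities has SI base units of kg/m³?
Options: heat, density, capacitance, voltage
Checking the SI base units of each option:
  heat (Q = mcΔT): kg·m²/s²  ✗
  density (ρ = m/V): kg/m³  ✓ matches
  capacitance (C = Q/V): s⁴·A²/(kg·m²)  ✗
  voltage (V = IR): kg·m²/(s³·A)  ✗

Only density has units kg/m³.

Answer: density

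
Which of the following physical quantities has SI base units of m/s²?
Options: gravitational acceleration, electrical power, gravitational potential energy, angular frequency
Checking the SI base units of each option:
  gravitational acceleration (g = GM/r²): m/s²  ✓ matches
  electrical power (P = IV): kg·m²/s³  ✗
  gravitational potential energy (U = -GMm/r): kg·m²/s²  ✗
  angular frequency (ω = 2πf): 1/s  ✗

Only gravitational acceleration has units m/s².

Answer: gravitational acceleration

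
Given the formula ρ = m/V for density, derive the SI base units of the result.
Units of each symbol in ρ = m/V:
  m (mass): kg
  V (volume): m³  → in the denominator, contributes 1/m³

Multiplying the contributions: [kg] · [1/m³]
Adding exponents of each base unit: kg: 1, m: -3
SI base units of density: kg/m³

Answer: kg/m³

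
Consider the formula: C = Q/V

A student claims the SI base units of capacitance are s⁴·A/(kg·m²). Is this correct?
Units of each symbol in C = Q/V:
  Q (charge, in coulombs): s·A
  V (voltage, in volts): kg·m²/(s³·A)  → in the denominator, contributes s³·A/(kg·m²)

Multiplying the contributions: [s·A] · [s³·A/(kg·m²)]
Adding exponents of each base unit: kg: -1, m: -2, s: 4, A: 2
SI base units of capacitance: s⁴·A²/(kg·m²)

The claimed units s⁴·A/(kg·m²) (exponents kg: -1, m: -2, s: 4, A: 1) do not match the derived units s⁴·A²/(kg·m²) (exponents kg: -1, m: -2, s: 4, A: 2), so the claim is incorrect.

Answer: No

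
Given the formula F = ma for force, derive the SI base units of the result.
Units of each symbol in F = ma:
  m (mass): kg
  a (acceleration): m/s²

Multiplying the contributions: [kg] · [m/s²]
Adding exponents of each base unit: kg: 1, m: 1, s: -2
SI base units of force: kg·m/s²

Answer: kg·m/s²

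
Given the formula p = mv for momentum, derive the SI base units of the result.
Units of each symbol in p = mv:
  m (mass): kg
  v (velocity): m/s

Multiplying the contributions: [kg] · [m/s]
Adding exponents of each base unit: kg: 1, m: 1, s: -1
SI base units of momentum: kg·m/s

Answer: kg·m/s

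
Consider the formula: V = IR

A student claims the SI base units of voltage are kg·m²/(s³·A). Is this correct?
Units of each symbol in V = IR:
  I (current): A
  R (resistance, in ohms): kg·m²/(s³·A²)

Multiplying the contributions: [A] · [kg·m²/(s³·A²)]
Adding exponents of each base unit: kg: 1, m: 2, s: -3, A: -1
SI base units of voltage: kg·m²/(s³·A)

The claimed units kg·m²/(s³·A) match the derived units, so the claim is correct.

Answer: Yes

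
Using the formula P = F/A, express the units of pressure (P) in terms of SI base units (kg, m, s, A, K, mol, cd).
Units of each symbol in P = F/A:
  F (force): kg·m/s²
  A (area): m²  → in the denominator, contributes 1/m²

Multiplying the contributions: [kg·m/s²] · [1/m²]
Adding exponents of each base unit: kg: 1, m: -1, s: -2
SI base units of pressure: kg/(m·s²)

Answer: kg/(m·s²)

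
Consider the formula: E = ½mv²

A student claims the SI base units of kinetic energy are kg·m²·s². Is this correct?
Units of each symbol in E = ½mv²:
  m (mass): kg
  v (speed): m/s  → to the power 2, contributes m²/s²
  The factor ½ is dimensionless.

Multiplying the contributions: [kg] · [m²/s²]
Adding exponents of each base unit: kg: 1, m: 2, s: -2
SI base units of kinetic energy: kg·m²/s²

The claimed units kg·m²·s² (exponents kg: 1, m: 2, s: 2) do not match the derived units kg·m²/s² (exponents kg: 1, m: 2, s: -2), so the claim is incorrect.

Answer: No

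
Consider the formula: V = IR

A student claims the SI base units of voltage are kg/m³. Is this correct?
Units of each symbol in V = IR:
  I (current): A
  R (resistance, in ohms): kg·m²/(s³·A²)

Multiplying the contributions: [A] · [kg·m²/(s³·A²)]
Adding exponents of each base unit: kg: 1, m: 2, s: -3, A: -1
SI base units of voltage: kg·m²/(s³·A)

The claimed units kg/m³ (exponents kg: 1, m: -3) do not match the derived units kg·m²/(s³·A) (exponents kg: 1, m: 2, s: -3, A: -1), so the claim is incorrect.

Answer: No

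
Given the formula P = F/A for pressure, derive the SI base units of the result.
Units of each symbol in P = F/A:
  F (force): kg·m/s²
  A (area): m²  → in the denominator, contributes 1/m²

Multiplying the contributions: [kg·m/s²] · [1/m²]
Adding exponents of each base unit: kg: 1, m: -1, s: -2
SI base units of pressure: kg/(m·s²)

Answer: kg/(m·s²)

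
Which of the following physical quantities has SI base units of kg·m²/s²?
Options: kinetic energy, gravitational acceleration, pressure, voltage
Checking the SI base units of each option:
  kinetic energy (E = ½mv²): kg·m²/s²  ✓ matches
  gravitational acceleration (g = GM/r²): m/s²  ✗
  pressure (P = F/A): kg/(m·s²)  ✗
  voltage (V = IR): kg·m²/(s³·A)  ✗

Only kinetic energy has units kg·m²/s².

Answer: kinetic energy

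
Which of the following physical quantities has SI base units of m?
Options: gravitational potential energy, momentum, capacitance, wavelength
Checking the SI base units of each option:
  gravitational potential energy (U = -GMm/r): kg·m²/s²  ✗
  momentum (p = mv): kg·m/s  ✗
  capacitance (C = Q/V): s⁴·A²/(kg·m²)  ✗
  wavelength (λ = v/f): m  ✓ matches

Only wavelength has units m.

Answer: wavelength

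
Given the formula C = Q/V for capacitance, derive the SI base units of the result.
Units of each symbol in C = Q/V:
  Q (charge, in coulombs): s·A
  V (voltage, in volts): kg·m²/(s³·A)  → in the denominator, contributes s³·A/(kg·m²)

Multiplying the contributions: [s·A] · [s³·A/(kg·m²)]
Adding exponents of each base unit: kg: -1, m: -2, s: 4, A: 2
SI base units of capacitance: s⁴·A²/(kg·m²)

Answer: s⁴·A²/(kg·m²)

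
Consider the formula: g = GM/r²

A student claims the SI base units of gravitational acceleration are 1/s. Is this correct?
Units of each symbol in g = GM/r²:
  G (gravitational constant): m³/(kg·s²)
  M (mass): kg
  r (distance): m  → to the power 2 in the denominator, contributes 1/m²

Multiplying the contributions: [m³/(kg·s²)] · [kg] · [1/m²]
Adding exponents of each base unit: m: 1, s: -2
SI base units of gravitational acceleration: m/s²

The claimed units 1/s (exponents s: -1) do not match the derived units m/s² (exponents m: 1, s: -2), so the claim is incorrect.

Answer: No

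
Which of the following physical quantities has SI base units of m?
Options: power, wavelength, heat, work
Checking the SI base units of each option:
  power (P = W/t): kg·m²/s³  ✗
  wavelength (λ = v/f): m  ✓ matches
  heat (Q = mcΔT): kg·m²/s²  ✗
  work (W = Fd): kg·m²/s²  ✗

Only wavelength has units m.

Answer: wavelength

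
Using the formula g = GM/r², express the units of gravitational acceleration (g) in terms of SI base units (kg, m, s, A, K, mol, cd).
Units of each symbol in g = GM/r²:
  G (gravitational constant): m³/(kg·s²)
  M (mass): kg
  r (distance): m  → to the power 2 in the denominator, contributes 1/m²

Multiplying the contributions: [m³/(kg·s²)] · [kg] · [1/m²]
Adding exponents of each base unit: m: 1, s: -2
SI base units of gravitational acceleration: m/s²

Answer: m/s²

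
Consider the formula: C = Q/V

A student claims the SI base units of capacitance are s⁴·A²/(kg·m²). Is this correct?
Units of each symbol in C = Q/V:
  Q (charge, in coulombs): s·A
  V (voltage, in volts): kg·m²/(s³·A)  → in the denominator, contributes s³·A/(kg·m²)

Multiplying the contributions: [s·A] · [s³·A/(kg·m²)]
Adding exponents of each base unit: kg: -1, m: -2, s: 4, A: 2
SI base units of capacitance: s⁴·A²/(kg·m²)

The claimed units s⁴·A²/(kg·m²) match the derived units, so the claim is correct.

Answer: Yes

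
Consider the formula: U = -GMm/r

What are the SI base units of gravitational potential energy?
Units of each symbol in U = -GMm/r:
  G (gravitational constant): m³/(kg·s²)
  M (mass): kg
  m (mass): kg
  r (distance): m  → in the denominator, contributes 1/m
  The minus sign does not affect the units.

Multiplying the contributions: [m³/(kg·s²)] · [kg] · [kg] · [1/m]
Adding exponents of each base unit: kg: 1, m: 2, s: -2
SI base units of gravitational potential energy: kg·m²/s²

Answer: kg·m²/s²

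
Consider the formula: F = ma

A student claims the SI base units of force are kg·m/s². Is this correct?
Units of each symbol in F = ma:
  m (mass): kg
  a (acceleration): m/s²

Multiplying the contributions: [kg] · [m/s²]
Adding exponents of each base unit: kg: 1, m: 1, s: -2
SI base units of force: kg·m/s²

The claimed units kg·m/s² match the derived units, so the claim is correct.

Answer: Yes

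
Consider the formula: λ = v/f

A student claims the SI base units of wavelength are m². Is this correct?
Units of each symbol in λ = v/f:
  v (wave speed): m/s
  f (frequency): 1/s  → in the denominator, contributes s

Multiplying the contributions: [m/s] · [s]
Adding exponents of each base unit: m: 1
SI base units of wavelength: m

The claimed units m² (exponents m: 2) do not match the derived units m (exponents m: 1), so the claim is incorrect.

Answer: No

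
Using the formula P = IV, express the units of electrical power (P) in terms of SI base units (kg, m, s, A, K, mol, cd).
Units of each symbol in P = IV:
  I (current): A
  V (voltage, in volts): kg·m²/(s³·A)

Multiplying the contributions: [A] · [kg·m²/(s³·A)]
Adding exponents of each base unit: kg: 1, m: 2, s: -3
SI base units of electrical power: kg·m²/s³

Answer: kg·m²/s³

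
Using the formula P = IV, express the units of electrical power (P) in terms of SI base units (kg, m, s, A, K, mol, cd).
Units of each symbol in P = IV:
  I (current): A
  V (voltage, in volts): kg·m²/(s³·A)

Multiplying the contributions: [A] · [kg·m²/(s³·A)]
Adding exponents of each base unit: kg: 1, m: 2, s: -3
SI base units of electrical power: kg·m²/s³

Answer: kg·m²/s³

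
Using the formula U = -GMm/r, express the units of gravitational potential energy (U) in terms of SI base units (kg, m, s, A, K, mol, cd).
Units of each symbol in U = -GMm/r:
  G (gravitational constant): m³/(kg·s²)
  M (mass): kg
  m (mass): kg
  r (distance): m  → in the denominator, contributes 1/m
  The minus sign does not affect the units.

Multiplying the contributions: [m³/(kg·s²)] · [kg] · [kg] · [1/m]
Adding exponents of each base unit: kg: 1, m: 2, s: -2
SI base units of gravitational potential energy: kg·m²/s²

Answer: kg·m²/s²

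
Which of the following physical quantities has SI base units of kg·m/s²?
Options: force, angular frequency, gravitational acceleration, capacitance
Checking the SI base units of each option:
  force (F = ma): kg·m/s²  ✓ matches
  angular frequency (ω = 2πf): 1/s  ✗
  gravitational acceleration (g = GM/r²): m/s²  ✗
  capacitance (C = Q/V): s⁴·A²/(kg·m²)  ✗

Only force has units kg·m/s².

Answer: force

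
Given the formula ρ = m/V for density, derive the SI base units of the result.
Units of each symbol in ρ = m/V:
  m (mass): kg
  V (volume): m³  → in the denominator, contributes 1/m³

Multiplying the contributions: [kg] · [1/m³]
Adding exponents of each base unit: kg: 1, m: -3
SI base units of density: kg/m³

Answer: kg/m³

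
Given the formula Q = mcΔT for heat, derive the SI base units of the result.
Units of each symbol in Q = mcΔT:
  m (mass): kg
  c (specific heat capacity, in J/(kg·K)): m²/(s²·K)
  ΔT (temperature change): K

Multiplying the contributions: [kg] · [m²/(s²·K)] · [K]
Adding exponents of each base unit: kg: 1, m: 2, s: -2
SI base units of heat: kg·m²/s²

Answer: kg·m²/s²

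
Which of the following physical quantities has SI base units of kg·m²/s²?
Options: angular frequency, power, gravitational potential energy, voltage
Checking the SI base units of each option:
  angular frequency (ω = 2πf): 1/s  ✗
  power (P = W/t): kg·m²/s³  ✗
  gravitational potential energy (U = -GMm/r): kg·m²/s²  ✓ matches
  voltage (V = IR): kg·m²/(s³·A)  ✗

Only gravitational potential energy has units kg·m²/s².

Answer: gravitational potential energy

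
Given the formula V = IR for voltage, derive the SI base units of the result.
Units of each symbol in V = IR:
  I (current): A
  R (resistance, in ohms): kg·m²/(s³·A²)

Multiplying the contributions: [A] · [kg·m²/(s³·A²)]
Adding exponents of each base unit: kg: 1, m: 2, s: -3, A: -1
SI base units of voltage: kg·m²/(s³·A)

Answer: kg·m²/(s³·A)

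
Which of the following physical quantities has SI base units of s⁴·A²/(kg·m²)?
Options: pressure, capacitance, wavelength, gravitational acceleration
Checking the SI base units of each option:
  pressure (P = F/A): kg/(m·s²)  ✗
  capacitance (C = Q/V): s⁴·A²/(kg·m²)  ✓ matches
  wavelength (λ = v/f): m  ✗
  gravitational acceleration (g = GM/r²): m/s²  ✗

Only capacitance has units s⁴·A²/(kg·m²).

Answer: capacitance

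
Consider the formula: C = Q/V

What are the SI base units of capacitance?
Units of each symbol in C = Q/V:
  Q (charge, in coulombs): s·A
  V (voltage, in volts): kg·m²/(s³·A)  → in the denominator, contributes s³·A/(kg·m²)

Multiplying the contributions: [s·A] · [s³·A/(kg·m²)]
Adding exponents of each base unit: kg: -1, m: -2, s: 4, A: 2
SI base units of capacitance: s⁴·A²/(kg·m²)

Answer: s⁴·A²/(kg·m²)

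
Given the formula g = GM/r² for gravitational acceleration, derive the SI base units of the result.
Units of each symbol in g = GM/r²:
  G (gravitational constant): m³/(kg·s²)
  M (mass): kg
  r (distance): m  → to the power 2 in the denominator, contributes 1/m²

Multiplying the contributions: [m³/(kg·s²)] · [kg] · [1/m²]
Adding exponents of each base unit: m: 1, s: -2
SI base units of gravitational acceleration: m/s²

Answer: m/s²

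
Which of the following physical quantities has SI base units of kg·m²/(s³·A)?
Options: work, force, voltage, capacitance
Checking the SI base units of each option:
  work (W = Fd): kg·m²/s²  ✗
  force (F = ma): kg·m/s²  ✗
  voltage (V = IR): kg·m²/(s³·A)  ✓ matches
  capacitance (C = Q/V): s⁴·A²/(kg·m²)  ✗

Only voltage has units kg·m²/(s³·A).

Answer: voltage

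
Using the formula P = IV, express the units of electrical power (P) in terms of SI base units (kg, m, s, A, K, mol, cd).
Units of each symbol in P = IV:
  I (current): A
  V (voltage, in volts): kg·m²/(s³·A)

Multiplying the contributions: [A] · [kg·m²/(s³·A)]
Adding exponents of each base unit: kg: 1, m: 2, s: -3
SI base units of electrical power: kg·m²/s³

Answer: kg·m²/s³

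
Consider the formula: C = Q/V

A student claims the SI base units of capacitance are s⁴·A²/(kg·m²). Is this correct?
Units of each symbol in C = Q/V:
  Q (charge, in coulombs): s·A
  V (voltage, in volts): kg·m²/(s³·A)  → in the denominator, contributes s³·A/(kg·m²)

Multiplying the contributions: [s·A] · [s³·A/(kg·m²)]
Adding exponents of each base unit: kg: -1, m: -2, s: 4, A: 2
SI base units of capacitance: s⁴·A²/(kg·m²)

The claimed units s⁴·A²/(kg·m²) match the derived units, so the claim is correct.

Answer: Yes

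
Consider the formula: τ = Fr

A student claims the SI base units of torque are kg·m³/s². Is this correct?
Units of each symbol in τ = Fr:
  F (force): kg·m/s²
  r (lever arm): m

Multiplying the contributions: [kg·m/s²] · [m]
Adding exponents of each base unit: kg: 1, m: 2, s: -2
SI base units of torque: kg·m²/s²

The claimed units kg·m³/s² (exponents kg: 1, m: 3, s: -2) do not match the derived units kg·m²/s² (exponents kg: 1, m: 2, s: -2), so the claim is incorrect.

Answer: No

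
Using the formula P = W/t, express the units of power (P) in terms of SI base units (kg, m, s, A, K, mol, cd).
Units of each symbol in P = W/t:
  W (work): kg·m²/s²
  t (time): s  → in the denominator, contributes 1/s

Multiplying the contributions: [kg·m²/s²] · [1/s]
Adding exponents of each base unit: kg: 1, m: 2, s: -3
SI base units of power: kg·m²/s³

Answer: kg·m²/s³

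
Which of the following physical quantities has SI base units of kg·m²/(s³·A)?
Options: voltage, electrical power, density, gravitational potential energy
Checking the SI base units of each option:
  voltage (V = IR): kg·m²/(s³·A)  ✓ matches
  electrical power (P = IV): kg·m²/s³  ✗
  density (ρ = m/V): kg/m³  ✗
  gravitational potential energy (U = -GMm/r): kg·m²/s²  ✗

Only voltage has units kg·m²/(s³·A).

Answer: voltage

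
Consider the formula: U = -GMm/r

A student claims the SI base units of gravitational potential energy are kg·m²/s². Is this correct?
Units of each symbol in U = -GMm/r:
  G (gravitational constant): m³/(kg·s²)
  M (mass): kg
  m (mass): kg
  r (distance): m  → in the denominator, contributes 1/m
  The minus sign does not affect the units.

Multiplying the contributions: [m³/(kg·s²)] · [kg] · [kg] · [1/m]
Adding exponents of each base unit: kg: 1, m: 2, s: -2
SI base units of gravitational potential energy: kg·m²/s²

The claimed units kg·m²/s² match the derived units, so the claim is correct.

Answer: Yes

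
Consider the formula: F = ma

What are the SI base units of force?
Units of each symbol in F = ma:
  m (mass): kg
  a (acceleration): m/s²

Multiplying the contributions: [kg] · [m/s²]
Adding exponents of each base unit: kg: 1, m: 1, s: -2
SI base units of force: kg·m/s²

Answer: kg·m/s²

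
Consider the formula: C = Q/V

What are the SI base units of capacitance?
Units of each symbol in C = Q/V:
  Q (charge, in coulombs): s·A
  V (voltage, in volts): kg·m²/(s³·A)  → in the denominator, contributes s³·A/(kg·m²)

Multiplying the contributions: [s·A] · [s³·A/(kg·m²)]
Adding exponents of each base unit: kg: -1, m: -2, s: 4, A: 2
SI base units of capacitance: s⁴·A²/(kg·m²)

Answer: s⁴·A²/(kg·m²)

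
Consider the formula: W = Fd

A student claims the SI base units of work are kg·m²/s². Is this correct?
Units of each symbol in W = Fd:
  F (force): kg·m/s²
  d (displacement): m

Multiplying the contributions: [kg·m/s²] · [m]
Adding exponents of each base unit: kg: 1, m: 2, s: -2
SI base units of work: kg·m²/s²

The claimed units kg·m²/s² match the derived units, so the claim is correct.

Answer: Yes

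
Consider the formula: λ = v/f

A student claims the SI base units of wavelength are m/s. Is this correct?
Units of each symbol in λ = v/f:
  v (wave speed): m/s
  f (frequency): 1/s  → in the denominator, contributes s

Multiplying the contributions: [m/s] · [s]
Adding exponents of each base unit: m: 1
SI base units of wavelength: m

The claimed units m/s (exponents m: 1, s: -1) do not match the derived units m (exponents m: 1), so the claim is incorrect.

Answer: No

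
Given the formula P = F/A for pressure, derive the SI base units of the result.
Units of each symbol in P = F/A:
  F (force): kg·m/s²
  A (area): m²  → in the denominator, contributes 1/m²

Multiplying the contributions: [kg·m/s²] · [1/m²]
Adding exponents of each base unit: kg: 1, m: -1, s: -2
SI base units of pressure: kg/(m·s²)

Answer: kg/(m·s²)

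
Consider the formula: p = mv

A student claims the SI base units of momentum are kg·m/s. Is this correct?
Units of each symbol in p = mv:
  m (mass): kg
  v (velocity): m/s

Multiplying the contributions: [kg] · [m/s]
Adding exponents of each base unit: kg: 1, m: 1, s: -1
SI base units of momentum: kg·m/s

The claimed units kg·m/s match the derived units, so the claim is correct.

Answer: Yes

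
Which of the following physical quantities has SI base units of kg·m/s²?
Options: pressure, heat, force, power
Checking the SI base units of each option:
  pressure (P = F/A): kg/(m·s²)  ✗
  heat (Q = mcΔT): kg·m²/s²  ✗
  force (F = ma): kg·m/s²  ✓ matches
  power (P = W/t): kg·m²/s³  ✗

Only force has units kg·m/s².

Answer: force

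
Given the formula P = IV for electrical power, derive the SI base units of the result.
Units of each symbol in P = IV:
  I (current): A
  V (voltage, in volts): kg·m²/(s³·A)

Multiplying the contributions: [A] · [kg·m²/(s³·A)]
Adding exponents of each base unit: kg: 1, m: 2, s: -3
SI base units of electrical power: kg·m²/s³

Answer: kg·m²/s³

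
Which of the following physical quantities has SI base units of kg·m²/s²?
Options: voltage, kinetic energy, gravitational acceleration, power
Checking the SI base units of each option:
  voltage (V = IR): kg·m²/(s³·A)  ✗
  kinetic energy (E = ½mv²): kg·m²/s²  ✓ matches
  gravitational acceleration (g = GM/r²): m/s²  ✗
  power (P = W/t): kg·m²/s³  ✗

Only kinetic energy has units kg·m²/s².

Answer: kinetic energy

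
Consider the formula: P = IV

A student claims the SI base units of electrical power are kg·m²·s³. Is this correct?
Units of each symbol in P = IV:
  I (current): A
  V (voltage, in volts): kg·m²/(s³·A)

Multiplying the contributions: [A] · [kg·m²/(s³·A)]
Adding exponents of each base unit: kg: 1, m: 2, s: -3
SI base units of electrical power: kg·m²/s³

The claimed units kg·m²·s³ (exponents kg: 1, m: 2, s: 3) do not match the derived units kg·m²/s³ (exponents kg: 1, m: 2, s: -3), so the claim is incorrect.

Answer: No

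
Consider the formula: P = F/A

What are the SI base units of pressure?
Units of each symbol in P = F/A:
  F (force): kg·m/s²
  A (area): m²  → in the denominator, contributes 1/m²

Multiplying the contributions: [kg·m/s²] · [1/m²]
Adding exponents of each base unit: kg: 1, m: -1, s: -2
SI base units of pressure: kg/(m·s²)

Answer: kg/(m·s²)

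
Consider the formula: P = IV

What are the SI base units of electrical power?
Units of each symbol in P = IV:
  I (current): A
  V (voltage, in volts): kg·m²/(s³·A)

Multiplying the contributions: [A] · [kg·m²/(s³·A)]
Adding exponents of each base unit: kg: 1, m: 2, s: -3
SI base units of electrical power: kg·m²/s³

Answer: kg·m²/s³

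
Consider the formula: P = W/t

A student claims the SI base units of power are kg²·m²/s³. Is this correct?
Units of each symbol in P = W/t:
  W (work): kg·m²/s²
  t (time): s  → in the denominator, contributes 1/s

Multiplying the contributions: [kg·m²/s²] · [1/s]
Adding exponents of each base unit: kg: 1, m: 2, s: -3
SI base units of power: kg·m²/s³

The claimed units kg²·m²/s³ (exponents kg: 2, m: 2, s: -3) do not match the derived units kg·m²/s³ (exponents kg: 1, m: 2, s: -3), so the claim is incorrect.

Answer: No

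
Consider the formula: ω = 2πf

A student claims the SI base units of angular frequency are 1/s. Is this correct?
Units of each symbol in ω = 2πf:
  f (frequency): 1/s
  The factor 2π is dimensionless.

Multiplying the contributions: [1/s]
Adding exponents of each base unit: s: -1
SI base units of angular frequency: 1/s

The claimed units 1/s match the derived units, so the claim is correct.

Answer: Yes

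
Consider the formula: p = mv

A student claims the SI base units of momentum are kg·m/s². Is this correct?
Units of each symbol in p = mv:
  m (mass): kg
  v (velocity): m/s

Multiplying the contributions: [kg] · [m/s]
Adding exponents of each base unit: kg: 1, m: 1, s: -1
SI base units of momentum: kg·m/s

The claimed units kg·m/s² (exponents kg: 1, m: 1, s: -2) do not match the derived units kg·m/s (exponents kg: 1, m: 1, s: -1), so the claim is incorrect.

Answer: No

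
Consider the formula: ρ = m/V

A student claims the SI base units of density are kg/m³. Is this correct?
Units of each symbol in ρ = m/V:
  m (mass): kg
  V (volume): m³  → in the denominator, contributes 1/m³

Multiplying the contributions: [kg] · [1/m³]
Adding exponents of each base unit: kg: 1, m: -3
SI base units of density: kg/m³

The claimed units kg/m³ match the derived units, so the claim is correct.

Answer: Yes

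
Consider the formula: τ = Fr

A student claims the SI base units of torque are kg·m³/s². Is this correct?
Units of each symbol in τ = Fr:
  F (force): kg·m/s²
  r (lever arm): m

Multiplying the contributions: [kg·m/s²] · [m]
Adding exponents of each base unit: kg: 1, m: 2, s: -2
SI base units of torque: kg·m²/s²

The claimed units kg·m³/s² (exponents kg: 1, m: 3, s: -2) do not match the derived units kg·m²/s² (exponents kg: 1, m: 2, s: -2), so the claim is incorrect.

Answer: No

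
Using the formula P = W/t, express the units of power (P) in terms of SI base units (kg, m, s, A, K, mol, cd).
Units of each symbol in P = W/t:
  W (work): kg·m²/s²
  t (time): s  → in the denominator, contributes 1/s

Multiplying the contributions: [kg·m²/s²] · [1/s]
Adding exponents of each base unit: kg: 1, m: 2, s: -3
SI base units of power: kg·m²/s³

Answer: kg·m²/s³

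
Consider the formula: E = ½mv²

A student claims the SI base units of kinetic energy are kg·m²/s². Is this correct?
Units of each symbol in E = ½mv²:
  m (mass): kg
  v (speed): m/s  → to the power 2, contributes m²/s²
  The factor ½ is dimensionless.

Multiplying the contributions: [kg] · [m²/s²]
Adding exponents of each base unit: kg: 1, m: 2, s: -2
SI base units of kinetic energy: kg·m²/s²

The claimed units kg·m²/s² match the derived units, so the claim is correct.

Answer: Yes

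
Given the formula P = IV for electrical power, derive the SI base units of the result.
Units of each symbol in P = IV:
  I (current): A
  V (voltage, in volts): kg·m²/(s³·A)

Multiplying the contributions: [A] · [kg·m²/(s³·A)]
Adding exponents of each base unit: kg: 1, m: 2, s: -3
SI base units of electrical power: kg·m²/s³

Answer: kg·m²/s³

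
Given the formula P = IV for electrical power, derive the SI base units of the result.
Units of each symbol in P = IV:
  I (current): A
  V (voltage, in volts): kg·m²/(s³·A)

Multiplying the contributions: [A] · [kg·m²/(s³·A)]
Adding exponents of each base unit: kg: 1, m: 2, s: -3
SI base units of electrical power: kg·m²/s³

Answer: kg·m²/s³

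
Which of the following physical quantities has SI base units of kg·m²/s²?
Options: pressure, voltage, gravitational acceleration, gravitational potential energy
Checking the SI base units of each option:
  pressure (P = F/A): kg/(m·s²)  ✗
  voltage (V = IR): kg·m²/(s³·A)  ✗
  gravitational acceleration (g = GM/r²): m/s²  ✗
  gravitational potential energy (U = -GMm/r): kg·m²/s²  ✓ matches

Only gravitational potential energy has units kg·m²/s².

Answer: gravitational potential energy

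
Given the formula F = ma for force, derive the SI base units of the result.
Units of each symbol in F = ma:
  m (mass): kg
  a (acceleration): m/s²

Multiplying the contributions: [kg] · [m/s²]
Adding exponents of each base unit: kg: 1, m: 1, s: -2
SI base units of force: kg·m/s²

Answer: kg·m/s²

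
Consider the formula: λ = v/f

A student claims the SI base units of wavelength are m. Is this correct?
Units of each symbol in λ = v/f:
  v (wave speed): m/s
  f (frequency): 1/s  → in the denominator, contributes s

Multiplying the contributions: [m/s] · [s]
Adding exponents of each base unit: m: 1
SI base units of wavelength: m

The claimed units m match the derived units, so the claim is correct.

Answer: Yes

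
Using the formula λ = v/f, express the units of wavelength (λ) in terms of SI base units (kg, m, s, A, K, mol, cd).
Units of each symbol in λ = v/f:
  v (wave speed): m/s
  f (frequency): 1/s  → in the denominator, contributes s

Multiplying the contributions: [m/s] · [s]
Adding exponents of each base unit: m: 1
SI base units of wavelength: m

Answer: m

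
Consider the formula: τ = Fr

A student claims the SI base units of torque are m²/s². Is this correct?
Units of each symbol in τ = Fr:
  F (force): kg·m/s²
  r (lever arm): m

Multiplying the contributions: [kg·m/s²] · [m]
Adding exponents of each base unit: kg: 1, m: 2, s: -2
SI base units of torque: kg·m²/s²

The claimed units m²/s² (exponents m: 2, s: -2) do not match the derived units kg·m²/s² (exponents kg: 1, m: 2, s: -2), so the claim is incorrect.

Answer: No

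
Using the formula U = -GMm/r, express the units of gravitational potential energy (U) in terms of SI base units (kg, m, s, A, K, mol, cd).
Units of each symbol in U = -GMm/r:
  G (gravitational constant): m³/(kg·s²)
  M (mass): kg
  m (mass): kg
  r (distance): m  → in the denominator, contributes 1/m
  The minus sign does not affect the units.

Multiplying the contributions: [m³/(kg·s²)] · [kg] · [kg] · [1/m]
Adding exponents of each base unit: kg: 1, m: 2, s: -2
SI base units of gravitational potential energy: kg·m²/s²

Answer: kg·m²/s²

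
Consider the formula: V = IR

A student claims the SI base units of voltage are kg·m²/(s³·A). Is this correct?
Units of each symbol in V = IR:
  I (current): A
  R (resistance, in ohms): kg·m²/(s³·A²)

Multiplying the contributions: [A] · [kg·m²/(s³·A²)]
Adding exponents of each base unit: kg: 1, m: 2, s: -3, A: -1
SI base units of voltage: kg·m²/(s³·A)

The claimed units kg·m²/(s³·A) match the derived units, so the claim is correct.

Answer: Yes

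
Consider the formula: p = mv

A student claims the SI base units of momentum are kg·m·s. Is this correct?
Units of each symbol in p = mv:
  m (mass): kg
  v (velocity): m/s

Multiplying the contributions: [kg] · [m/s]
Adding exponents of each base unit: kg: 1, m: 1, s: -1
SI base units of momentum: kg·m/s

The claimed units kg·m·s (exponents kg: 1, m: 1, s: 1) do not match the derived units kg·m/s (exponents kg: 1, m: 1, s: -1), so the claim is incorrect.

Answer: No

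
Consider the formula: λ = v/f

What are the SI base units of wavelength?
Units of each symbol in λ = v/f:
  v (wave speed): m/s
  f (frequency): 1/s  → in the denominator, contributes s

Multiplying the contributions: [m/s] · [s]
Adding exponents of each base unit: m: 1
SI base units of wavelength: m

Answer: m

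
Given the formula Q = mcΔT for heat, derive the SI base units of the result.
Units of each symbol in Q = mcΔT:
  m (mass): kg
  c (specific heat capacity, in J/(kg·K)): m²/(s²·K)
  ΔT (temperature change): K

Multiplying the contributions: [kg] · [m²/(s²·K)] · [K]
Adding exponents of each base unit: kg: 1, m: 2, s: -2
SI base units of heat: kg·m²/s²

Answer: kg·m²/s²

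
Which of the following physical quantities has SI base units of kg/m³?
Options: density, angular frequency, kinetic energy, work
Checking the SI base units of each option:
  density (ρ = m/V): kg/m³  ✓ matches
  angular frequency (ω = 2πf): 1/s  ✗
  kinetic energy (E = ½mv²): kg·m²/s²  ✗
  work (W = Fd): kg·m²/s²  ✗

Only density has units kg/m³.

Answer: density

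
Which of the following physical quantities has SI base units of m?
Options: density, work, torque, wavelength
Checking the SI base units of each option:
  density (ρ = m/V): kg/m³  ✗
  work (W = Fd): kg·m²/s²  ✗
  torque (τ = Fr): kg·m²/s²  ✗
  wavelength (λ = v/f): m  ✓ matches

Only wavelength has units m.

Answer: wavelength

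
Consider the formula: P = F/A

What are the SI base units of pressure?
Units of each symbol in P = F/A:
  F (force): kg·m/s²
  A (area): m²  → in the denominator, contributes 1/m²

Multiplying the contributions: [kg·m/s²] · [1/m²]
Adding exponents of each base unit: kg: 1, m: -1, s: -2
SI base units of pressure: kg/(m·s²)

Answer: kg/(m·s²)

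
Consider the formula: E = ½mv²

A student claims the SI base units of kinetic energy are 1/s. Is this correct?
Units of each symbol in E = ½mv²:
  m (mass): kg
  v (speed): m/s  → to the power 2, contributes m²/s²
  The factor ½ is dimensionless.

Multiplying the contributions: [kg] · [m²/s²]
Adding exponents of each base unit: kg: 1, m: 2, s: -2
SI base units of kinetic energy: kg·m²/s²

The claimed units 1/s (exponents s: -1) do not match the derived units kg·m²/s² (exponents kg: 1, m: 2, s: -2), so the claim is incorrect.

Answer: No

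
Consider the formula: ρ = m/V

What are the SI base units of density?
Units of each symbol in ρ = m/V:
  m (mass): kg
  V (volume): m³  → in the denominator, contributes 1/m³

Multiplying the contributions: [kg] · [1/m³]
Adding exponents of each base unit: kg: 1, m: -3
SI base units of density: kg/m³

Answer: kg/m³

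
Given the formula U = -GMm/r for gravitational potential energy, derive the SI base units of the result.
Units of each symbol in U = -GMm/r:
  G (gravitational constant): m³/(kg·s²)
  M (mass): kg
  m (mass): kg
  r (distance): m  → in the denominator, contributes 1/m
  The minus sign does not affect the units.

Multiplying the contributions: [m³/(kg·s²)] · [kg] · [kg] · [1/m]
Adding exponents of each base unit: kg: 1, m: 2, s: -2
SI base units of gravitational potential energy: kg·m²/s²

Answer: kg·m²/s²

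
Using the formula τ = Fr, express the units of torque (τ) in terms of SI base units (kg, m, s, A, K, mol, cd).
Units of each symbol in τ = Fr:
  F (force): kg·m/s²
  r (lever arm): m

Multiplying the contributions: [kg·m/s²] · [m]
Adding exponents of each base unit: kg: 1, m: 2, s: -2
SI base units of torque: kg·m²/s²

Answer: kg·m²/s²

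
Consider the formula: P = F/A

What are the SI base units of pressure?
Units of each symbol in P = F/A:
  F (force): kg·m/s²
  A (area): m²  → in the denominator, contributes 1/m²

Multiplying the contributions: [kg·m/s²] · [1/m²]
Adding exponents of each base unit: kg: 1, m: -1, s: -2
SI base units of pressure: kg/(m·s²)

Answer: kg/(m·s²)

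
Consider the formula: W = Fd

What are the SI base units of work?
Units of each symbol in W = Fd:
  F (force): kg·m/s²
  d (displacement): m

Multiplying the contributions: [kg·m/s²] · [m]
Adding exponents of each base unit: kg: 1, m: 2, s: -2
SI base units of work: kg·m²/s²

Answer: kg·m²/s²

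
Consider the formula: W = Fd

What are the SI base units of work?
Units of each symbol in W = Fd:
  F (force): kg·m/s²
  d (displacement): m

Multiplying the contributions: [kg·m/s²] · [m]
Adding exponents of each base unit: kg: 1, m: 2, s: -2
SI base units of work: kg·m²/s²

Answer: kg·m²/s²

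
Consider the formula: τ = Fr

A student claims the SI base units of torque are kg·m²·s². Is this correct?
Units of each symbol in τ = Fr:
  F (force): kg·m/s²
  r (lever arm): m

Multiplying the contributions: [kg·m/s²] · [m]
Adding exponents of each base unit: kg: 1, m: 2, s: -2
SI base units of torque: kg·m²/s²

The claimed units kg·m²·s² (exponents kg: 1, m: 2, s: 2) do not match the derived units kg·m²/s² (exponents kg: 1, m: 2, s: -2), so the claim is incorrect.

Answer: No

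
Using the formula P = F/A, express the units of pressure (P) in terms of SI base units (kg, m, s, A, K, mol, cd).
Units of each symbol in P = F/A:
  F (force): kg·m/s²
  A (area): m²  → in the denominator, contributes 1/m²

Multiplying the contributions: [kg·m/s²] · [1/m²]
Adding exponents of each base unit: kg: 1, m: -1, s: -2
SI base units of pressure: kg/(m·s²)

Answer: kg/(m·s²)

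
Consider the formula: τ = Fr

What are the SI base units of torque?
Units of each symbol in τ = Fr:
  F (force): kg·m/s²
  r (lever arm): m

Multiplying the contributions: [kg·m/s²] · [m]
Adding exponents of each base unit: kg: 1, m: 2, s: -2
SI base units of torque: kg·m²/s²

Answer: kg·m²/s²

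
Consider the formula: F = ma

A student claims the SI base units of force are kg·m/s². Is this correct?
Units of each symbol in F = ma:
  m (mass): kg
  a (acceleration): m/s²

Multiplying the contributions: [kg] · [m/s²]
Adding exponents of each base unit: kg: 1, m: 1, s: -2
SI base units of force: kg·m/s²

The claimed units kg·m/s² match the derived units, so the claim is correct.

Answer: Yes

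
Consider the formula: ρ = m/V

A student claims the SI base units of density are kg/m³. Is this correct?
Units of each symbol in ρ = m/V:
  m (mass): kg
  V (volume): m³  → in the denominator, contributes 1/m³

Multiplying the contributions: [kg] · [1/m³]
Adding exponents of each base unit: kg: 1, m: -3
SI base units of density: kg/m³

The claimed units kg/m³ match the derived units, so the claim is correct.

Answer: Yes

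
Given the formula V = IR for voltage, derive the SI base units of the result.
Units of each symbol in V = IR:
  I (current): A
  R (resistance, in ohms): kg·m²/(s³·A²)

Multiplying the contributions: [A] · [kg·m²/(s³·A²)]
Adding exponents of each base unit: kg: 1, m: 2, s: -3, A: -1
SI base units of voltage: kg·m²/(s³·A)

Answer: kg·m²/(s³·A)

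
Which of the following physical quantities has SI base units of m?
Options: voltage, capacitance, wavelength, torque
Checking the SI base units of each option:
  voltage (V = IR): kg·m²/(s³·A)  ✗
  capacitance (C = Q/V): s⁴·A²/(kg·m²)  ✗
  wavelength (λ = v/f): m  ✓ matches
  torque (τ = Fr): kg·m²/s²  ✗

Only wavelength has units m.

Answer: wavelength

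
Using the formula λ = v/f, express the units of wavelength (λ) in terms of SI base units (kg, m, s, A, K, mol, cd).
Units of each symbol in λ = v/f:
  v (wave speed): m/s
  f (frequency): 1/s  → in the denominator, contributes s

Multiplying the contributions: [m/s] · [s]
Adding exponents of each base unit: m: 1
SI base units of wavelength: m

Answer: m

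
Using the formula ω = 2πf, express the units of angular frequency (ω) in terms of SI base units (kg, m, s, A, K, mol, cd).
Units of each symbol in ω = 2πf:
  f (frequency): 1/s
  The factor 2π is dimensionless.

Multiplying the contributions: [1/s]
Adding exponents of each base unit: s: -1
SI base units of angular frequency: 1/s

Answer: 1/s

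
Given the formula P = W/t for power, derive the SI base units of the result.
Units of each symbol in P = W/t:
  W (work): kg·m²/s²
  t (time): s  → in the denominator, contributes 1/s

Multiplying the contributions: [kg·m²/s²] · [1/s]
Adding exponents of each base unit: kg: 1, m: 2, s: -3
SI base units of power: kg·m²/s³

Answer: kg·m²/s³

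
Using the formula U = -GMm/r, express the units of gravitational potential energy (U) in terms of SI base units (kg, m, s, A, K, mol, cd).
Units of each symbol in U = -GMm/r:
  G (gravitational constant): m³/(kg·s²)
  M (mass): kg
  m (mass): kg
  r (distance): m  → in the denominator, contributes 1/m
  The minus sign does not affect the units.

Multiplying the contributions: [m³/(kg·s²)] · [kg] · [kg] · [1/m]
Adding exponents of each base unit: kg: 1, m: 2, s: -2
SI base units of gravitational potential energy: kg·m²/s²

Answer: kg·m²/s²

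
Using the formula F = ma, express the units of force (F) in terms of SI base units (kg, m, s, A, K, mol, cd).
Units of each symbol in F = ma:
  m (mass): kg
  a (acceleration): m/s²

Multiplying the contributions: [kg] · [m/s²]
Adding exponents of each base unit: kg: 1, m: 1, s: -2
SI base units of force: kg·m/s²

Answer: kg·m/s²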